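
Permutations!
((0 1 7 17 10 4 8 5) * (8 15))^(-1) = ((0 1 7 17 10 4 15 8 5))^(-1) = (0 5 8 15 4 10 17 7 1)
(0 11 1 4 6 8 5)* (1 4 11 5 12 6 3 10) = [5, 11, 2, 10, 3, 0, 8, 7, 12, 9, 1, 4, 6] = (0 5)(1 11 4 3 10)(6 8 12)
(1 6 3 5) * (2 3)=(1 6 2 3 5)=[0, 6, 3, 5, 4, 1, 2]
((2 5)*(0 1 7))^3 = (7)(2 5)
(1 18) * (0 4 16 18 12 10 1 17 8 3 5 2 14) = [4, 12, 14, 5, 16, 2, 6, 7, 3, 9, 1, 11, 10, 13, 0, 15, 18, 8, 17] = (0 4 16 18 17 8 3 5 2 14)(1 12 10)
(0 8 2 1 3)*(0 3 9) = (0 8 2 1 9) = [8, 9, 1, 3, 4, 5, 6, 7, 2, 0]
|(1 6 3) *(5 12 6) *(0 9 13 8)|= 20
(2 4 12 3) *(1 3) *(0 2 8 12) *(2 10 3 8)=(0 10 3 2 4)(1 8 12)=[10, 8, 4, 2, 0, 5, 6, 7, 12, 9, 3, 11, 1]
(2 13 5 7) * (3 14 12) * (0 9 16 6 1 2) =(0 9 16 6 1 2 13 5 7)(3 14 12) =[9, 2, 13, 14, 4, 7, 1, 0, 8, 16, 10, 11, 3, 5, 12, 15, 6]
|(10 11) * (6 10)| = 3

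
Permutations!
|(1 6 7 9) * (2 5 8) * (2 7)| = |(1 6 2 5 8 7 9)| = 7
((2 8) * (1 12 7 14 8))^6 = (14)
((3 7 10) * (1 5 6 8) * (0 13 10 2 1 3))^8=(0 10 13)(1 5 6 8 3 7 2)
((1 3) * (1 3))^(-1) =((3))^(-1) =(3)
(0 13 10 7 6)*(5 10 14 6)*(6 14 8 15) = [13, 1, 2, 3, 4, 10, 0, 5, 15, 9, 7, 11, 12, 8, 14, 6] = (0 13 8 15 6)(5 10 7)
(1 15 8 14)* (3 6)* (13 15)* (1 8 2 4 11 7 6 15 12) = (1 13 12)(2 4 11 7 6 3 15)(8 14) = [0, 13, 4, 15, 11, 5, 3, 6, 14, 9, 10, 7, 1, 12, 8, 2]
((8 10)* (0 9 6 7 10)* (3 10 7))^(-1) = ((0 9 6 3 10 8))^(-1) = (0 8 10 3 6 9)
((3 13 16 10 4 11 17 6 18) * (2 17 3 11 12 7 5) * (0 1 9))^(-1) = ((0 1 9)(2 17 6 18 11 3 13 16 10 4 12 7 5))^(-1) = (0 9 1)(2 5 7 12 4 10 16 13 3 11 18 6 17)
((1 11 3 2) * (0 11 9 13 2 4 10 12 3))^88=((0 11)(1 9 13 2)(3 4 10 12))^88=(13)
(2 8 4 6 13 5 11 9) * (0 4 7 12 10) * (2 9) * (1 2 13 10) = (0 4 6 10)(1 2 8 7 12)(5 11 13) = [4, 2, 8, 3, 6, 11, 10, 12, 7, 9, 0, 13, 1, 5]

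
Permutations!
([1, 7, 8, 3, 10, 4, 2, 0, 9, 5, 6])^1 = (0 1 7)(2 8 9 5 4 10 6)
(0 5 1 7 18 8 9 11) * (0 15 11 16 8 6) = [5, 7, 2, 3, 4, 1, 0, 18, 9, 16, 10, 15, 12, 13, 14, 11, 8, 17, 6] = (0 5 1 7 18 6)(8 9 16)(11 15)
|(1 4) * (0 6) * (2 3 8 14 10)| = 10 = |(0 6)(1 4)(2 3 8 14 10)|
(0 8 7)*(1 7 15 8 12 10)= (0 12 10 1 7)(8 15)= [12, 7, 2, 3, 4, 5, 6, 0, 15, 9, 1, 11, 10, 13, 14, 8]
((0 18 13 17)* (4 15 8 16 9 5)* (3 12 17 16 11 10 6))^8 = ((0 18 13 16 9 5 4 15 8 11 10 6 3 12 17))^8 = (0 8 18 11 13 10 16 6 9 3 5 12 4 17 15)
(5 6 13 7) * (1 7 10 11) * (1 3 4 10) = [0, 7, 2, 4, 10, 6, 13, 5, 8, 9, 11, 3, 12, 1] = (1 7 5 6 13)(3 4 10 11)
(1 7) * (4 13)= (1 7)(4 13)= [0, 7, 2, 3, 13, 5, 6, 1, 8, 9, 10, 11, 12, 4]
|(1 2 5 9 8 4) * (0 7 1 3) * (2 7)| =14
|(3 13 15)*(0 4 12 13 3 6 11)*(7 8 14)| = |(0 4 12 13 15 6 11)(7 8 14)| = 21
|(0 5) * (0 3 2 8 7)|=|(0 5 3 2 8 7)|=6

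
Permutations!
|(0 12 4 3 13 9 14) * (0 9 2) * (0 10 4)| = 10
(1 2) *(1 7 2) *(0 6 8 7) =(0 6 8 7 2) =[6, 1, 0, 3, 4, 5, 8, 2, 7]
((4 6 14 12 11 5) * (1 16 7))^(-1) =(1 7 16)(4 5 11 12 14 6)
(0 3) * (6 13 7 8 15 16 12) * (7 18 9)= (0 3)(6 13 18 9 7 8 15 16 12)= [3, 1, 2, 0, 4, 5, 13, 8, 15, 7, 10, 11, 6, 18, 14, 16, 12, 17, 9]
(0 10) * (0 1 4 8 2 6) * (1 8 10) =[1, 4, 6, 3, 10, 5, 0, 7, 2, 9, 8] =(0 1 4 10 8 2 6)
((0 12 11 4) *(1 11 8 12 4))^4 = ((0 4)(1 11)(8 12))^4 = (12)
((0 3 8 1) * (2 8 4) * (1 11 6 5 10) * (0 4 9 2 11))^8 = (0 2 3 8 9)(1 11 5)(4 6 10)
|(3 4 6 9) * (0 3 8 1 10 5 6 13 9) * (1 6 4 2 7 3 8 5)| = 12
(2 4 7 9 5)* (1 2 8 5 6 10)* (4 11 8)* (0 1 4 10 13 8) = (0 1 2 11)(4 7 9 6 13 8 5 10) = [1, 2, 11, 3, 7, 10, 13, 9, 5, 6, 4, 0, 12, 8]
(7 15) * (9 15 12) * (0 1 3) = (0 1 3)(7 12 9 15) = [1, 3, 2, 0, 4, 5, 6, 12, 8, 15, 10, 11, 9, 13, 14, 7]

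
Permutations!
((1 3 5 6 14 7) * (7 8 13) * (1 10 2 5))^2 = ((1 3)(2 5 6 14 8 13 7 10))^2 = (2 6 8 7)(5 14 13 10)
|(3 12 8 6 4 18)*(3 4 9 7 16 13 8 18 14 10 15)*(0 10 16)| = 14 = |(0 10 15 3 12 18 4 14 16 13 8 6 9 7)|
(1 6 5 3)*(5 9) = (1 6 9 5 3) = [0, 6, 2, 1, 4, 3, 9, 7, 8, 5]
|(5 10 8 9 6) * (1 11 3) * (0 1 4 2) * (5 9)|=6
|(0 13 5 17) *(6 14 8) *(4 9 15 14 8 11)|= 20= |(0 13 5 17)(4 9 15 14 11)(6 8)|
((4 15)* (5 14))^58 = ((4 15)(5 14))^58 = (15)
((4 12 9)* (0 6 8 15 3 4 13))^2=(0 8 3 12 13 6 15 4 9)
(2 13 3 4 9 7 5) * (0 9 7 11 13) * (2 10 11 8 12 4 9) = (0 2)(3 9 8 12 4 7 5 10 11 13) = [2, 1, 0, 9, 7, 10, 6, 5, 12, 8, 11, 13, 4, 3]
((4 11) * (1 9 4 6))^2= ((1 9 4 11 6))^2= (1 4 6 9 11)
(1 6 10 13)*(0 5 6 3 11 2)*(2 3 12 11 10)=[5, 12, 0, 10, 4, 6, 2, 7, 8, 9, 13, 3, 11, 1]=(0 5 6 2)(1 12 11 3 10 13)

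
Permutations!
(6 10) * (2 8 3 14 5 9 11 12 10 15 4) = [0, 1, 8, 14, 2, 9, 15, 7, 3, 11, 6, 12, 10, 13, 5, 4] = (2 8 3 14 5 9 11 12 10 6 15 4)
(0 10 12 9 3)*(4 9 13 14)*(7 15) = (0 10 12 13 14 4 9 3)(7 15) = [10, 1, 2, 0, 9, 5, 6, 15, 8, 3, 12, 11, 13, 14, 4, 7]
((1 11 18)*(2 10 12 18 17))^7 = (18)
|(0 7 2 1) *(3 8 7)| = 6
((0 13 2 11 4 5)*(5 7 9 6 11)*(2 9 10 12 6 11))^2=((0 13 9 11 4 7 10 12 6 2 5))^2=(0 9 4 10 6 5 13 11 7 12 2)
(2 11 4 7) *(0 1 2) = (0 1 2 11 4 7) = [1, 2, 11, 3, 7, 5, 6, 0, 8, 9, 10, 4]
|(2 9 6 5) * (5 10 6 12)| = 4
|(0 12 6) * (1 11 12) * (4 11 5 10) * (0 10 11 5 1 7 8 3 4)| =|(0 7 8 3 4 5 11 12 6 10)| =10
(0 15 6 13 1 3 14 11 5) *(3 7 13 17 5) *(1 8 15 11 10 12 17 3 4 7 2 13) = (0 11 4 7 1 2 13 8 15 6 3 14 10 12 17 5) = [11, 2, 13, 14, 7, 0, 3, 1, 15, 9, 12, 4, 17, 8, 10, 6, 16, 5]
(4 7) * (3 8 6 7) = (3 8 6 7 4) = [0, 1, 2, 8, 3, 5, 7, 4, 6]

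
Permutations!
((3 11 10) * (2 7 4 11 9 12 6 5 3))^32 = (2 4 10 7 11)(3 12 5 9 6)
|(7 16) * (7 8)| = 3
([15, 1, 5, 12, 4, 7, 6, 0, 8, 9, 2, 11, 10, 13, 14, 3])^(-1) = (0 7 5 2 10 12 3 15)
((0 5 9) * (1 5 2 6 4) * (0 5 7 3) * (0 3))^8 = ((0 2 6 4 1 7)(5 9))^8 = (9)(0 6 1)(2 4 7)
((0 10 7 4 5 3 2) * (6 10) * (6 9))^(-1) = (0 2 3 5 4 7 10 6 9)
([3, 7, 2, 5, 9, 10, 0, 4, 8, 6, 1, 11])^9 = [0, 1, 2, 3, 4, 5, 6, 7, 8, 9, 10, 11]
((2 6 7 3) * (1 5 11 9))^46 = ((1 5 11 9)(2 6 7 3))^46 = (1 11)(2 7)(3 6)(5 9)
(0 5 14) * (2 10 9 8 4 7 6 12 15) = (0 5 14)(2 10 9 8 4 7 6 12 15) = [5, 1, 10, 3, 7, 14, 12, 6, 4, 8, 9, 11, 15, 13, 0, 2]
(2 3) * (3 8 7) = (2 8 7 3) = [0, 1, 8, 2, 4, 5, 6, 3, 7]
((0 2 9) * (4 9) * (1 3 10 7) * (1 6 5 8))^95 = ((0 2 4 9)(1 3 10 7 6 5 8))^95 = (0 9 4 2)(1 6 3 5 10 8 7)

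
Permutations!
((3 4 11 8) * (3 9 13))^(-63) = (3 8)(4 9)(11 13)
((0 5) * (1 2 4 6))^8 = (6)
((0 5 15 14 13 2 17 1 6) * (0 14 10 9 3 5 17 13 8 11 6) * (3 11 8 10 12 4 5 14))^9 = ((0 17 1)(2 13)(3 14 10 9 11 6)(4 5 15 12))^9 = (17)(2 13)(3 9)(4 5 15 12)(6 10)(11 14)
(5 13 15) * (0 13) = (0 13 15 5) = [13, 1, 2, 3, 4, 0, 6, 7, 8, 9, 10, 11, 12, 15, 14, 5]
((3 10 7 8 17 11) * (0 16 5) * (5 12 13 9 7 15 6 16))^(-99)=((0 5)(3 10 15 6 16 12 13 9 7 8 17 11))^(-99)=(0 5)(3 8 13 6)(7 12 15 11)(9 16 10 17)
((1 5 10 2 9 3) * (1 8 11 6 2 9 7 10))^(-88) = ((1 5)(2 7 10 9 3 8 11 6))^(-88) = (11)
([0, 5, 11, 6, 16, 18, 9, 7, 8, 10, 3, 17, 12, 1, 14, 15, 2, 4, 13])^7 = [0, 13, 17, 10, 2, 1, 3, 7, 8, 6, 9, 4, 12, 18, 14, 15, 11, 16, 5]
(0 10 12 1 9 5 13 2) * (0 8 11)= (0 10 12 1 9 5 13 2 8 11)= [10, 9, 8, 3, 4, 13, 6, 7, 11, 5, 12, 0, 1, 2]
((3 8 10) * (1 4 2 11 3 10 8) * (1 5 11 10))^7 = (1 10 2 4)(3 5 11)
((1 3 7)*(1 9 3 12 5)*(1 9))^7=((1 12 5 9 3 7))^7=(1 12 5 9 3 7)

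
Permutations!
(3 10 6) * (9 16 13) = (3 10 6)(9 16 13) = [0, 1, 2, 10, 4, 5, 3, 7, 8, 16, 6, 11, 12, 9, 14, 15, 13]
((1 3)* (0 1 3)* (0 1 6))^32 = ((0 6))^32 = (6)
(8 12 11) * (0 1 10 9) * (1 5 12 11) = [5, 10, 2, 3, 4, 12, 6, 7, 11, 0, 9, 8, 1] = (0 5 12 1 10 9)(8 11)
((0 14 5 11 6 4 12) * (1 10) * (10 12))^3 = ((0 14 5 11 6 4 10 1 12))^3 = (0 11 10)(1 14 6)(4 12 5)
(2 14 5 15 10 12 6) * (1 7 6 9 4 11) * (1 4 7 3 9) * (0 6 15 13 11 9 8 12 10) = [6, 3, 14, 8, 9, 13, 2, 15, 12, 7, 10, 4, 1, 11, 5, 0] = (0 6 2 14 5 13 11 4 9 7 15)(1 3 8 12)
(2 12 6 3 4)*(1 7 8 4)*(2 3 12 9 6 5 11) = (1 7 8 4 3)(2 9 6 12 5 11) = [0, 7, 9, 1, 3, 11, 12, 8, 4, 6, 10, 2, 5]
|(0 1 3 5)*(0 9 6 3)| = |(0 1)(3 5 9 6)| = 4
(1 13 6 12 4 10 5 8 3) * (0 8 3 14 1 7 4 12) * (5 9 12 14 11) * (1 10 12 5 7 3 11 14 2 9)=(0 8 14 10 1 13 6)(2 9 5 11 7 4 12)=[8, 13, 9, 3, 12, 11, 0, 4, 14, 5, 1, 7, 2, 6, 10]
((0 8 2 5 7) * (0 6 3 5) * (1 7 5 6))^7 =(0 8 2)(1 7)(3 6)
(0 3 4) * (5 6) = (0 3 4)(5 6) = [3, 1, 2, 4, 0, 6, 5]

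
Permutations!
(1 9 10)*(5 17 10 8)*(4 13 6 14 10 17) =[0, 9, 2, 3, 13, 4, 14, 7, 5, 8, 1, 11, 12, 6, 10, 15, 16, 17] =(17)(1 9 8 5 4 13 6 14 10)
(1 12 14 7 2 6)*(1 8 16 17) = (1 12 14 7 2 6 8 16 17) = [0, 12, 6, 3, 4, 5, 8, 2, 16, 9, 10, 11, 14, 13, 7, 15, 17, 1]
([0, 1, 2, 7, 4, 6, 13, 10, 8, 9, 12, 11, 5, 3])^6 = (3 13 6 5 12 10 7)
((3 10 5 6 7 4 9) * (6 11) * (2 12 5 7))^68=(2 11 12 6 5)(3 4 10 9 7)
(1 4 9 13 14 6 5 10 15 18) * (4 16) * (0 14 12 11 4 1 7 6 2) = (0 14 2)(1 16)(4 9 13 12 11)(5 10 15 18 7 6) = [14, 16, 0, 3, 9, 10, 5, 6, 8, 13, 15, 4, 11, 12, 2, 18, 1, 17, 7]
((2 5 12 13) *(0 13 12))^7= ((0 13 2 5))^7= (0 5 2 13)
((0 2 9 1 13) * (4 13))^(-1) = (0 13 4 1 9 2) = ((0 2 9 1 4 13))^(-1)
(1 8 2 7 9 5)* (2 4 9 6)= [0, 8, 7, 3, 9, 1, 2, 6, 4, 5]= (1 8 4 9 5)(2 7 6)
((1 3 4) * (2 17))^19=((1 3 4)(2 17))^19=(1 3 4)(2 17)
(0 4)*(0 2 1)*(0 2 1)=(0 4 1 2)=[4, 2, 0, 3, 1]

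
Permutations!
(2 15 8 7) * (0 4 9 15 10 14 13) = [4, 1, 10, 3, 9, 5, 6, 2, 7, 15, 14, 11, 12, 0, 13, 8] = (0 4 9 15 8 7 2 10 14 13)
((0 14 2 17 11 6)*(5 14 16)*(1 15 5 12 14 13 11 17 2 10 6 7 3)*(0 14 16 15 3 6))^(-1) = ((17)(0 15 5 13 11 7 6 14 10)(1 3)(12 16))^(-1) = (17)(0 10 14 6 7 11 13 5 15)(1 3)(12 16)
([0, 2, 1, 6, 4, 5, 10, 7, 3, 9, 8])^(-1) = (1 2)(3 8 10 6)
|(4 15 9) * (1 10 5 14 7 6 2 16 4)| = |(1 10 5 14 7 6 2 16 4 15 9)| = 11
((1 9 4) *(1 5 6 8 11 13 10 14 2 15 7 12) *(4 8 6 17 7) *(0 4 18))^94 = (0 15 14 13 8 1 7 5)(2 10 11 9 12 17 4 18)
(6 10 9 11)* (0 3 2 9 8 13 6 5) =[3, 1, 9, 2, 4, 0, 10, 7, 13, 11, 8, 5, 12, 6] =(0 3 2 9 11 5)(6 10 8 13)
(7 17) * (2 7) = (2 7 17) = [0, 1, 7, 3, 4, 5, 6, 17, 8, 9, 10, 11, 12, 13, 14, 15, 16, 2]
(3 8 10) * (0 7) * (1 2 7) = [1, 2, 7, 8, 4, 5, 6, 0, 10, 9, 3] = (0 1 2 7)(3 8 10)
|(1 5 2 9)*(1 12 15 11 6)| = 8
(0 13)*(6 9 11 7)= (0 13)(6 9 11 7)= [13, 1, 2, 3, 4, 5, 9, 6, 8, 11, 10, 7, 12, 0]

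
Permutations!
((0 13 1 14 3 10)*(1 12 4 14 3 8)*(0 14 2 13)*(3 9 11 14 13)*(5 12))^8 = ((1 9 11 14 8)(2 3 10 13 5 12 4))^8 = (1 14 9 8 11)(2 3 10 13 5 12 4)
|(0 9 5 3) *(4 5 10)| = 6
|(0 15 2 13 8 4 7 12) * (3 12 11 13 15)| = 30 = |(0 3 12)(2 15)(4 7 11 13 8)|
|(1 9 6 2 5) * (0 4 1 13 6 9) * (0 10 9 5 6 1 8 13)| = |(0 4 8 13 1 10 9 5)(2 6)| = 8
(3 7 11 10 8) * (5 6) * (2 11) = (2 11 10 8 3 7)(5 6) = [0, 1, 11, 7, 4, 6, 5, 2, 3, 9, 8, 10]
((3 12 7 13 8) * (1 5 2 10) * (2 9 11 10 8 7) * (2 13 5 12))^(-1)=((1 12 13 7 5 9 11 10)(2 8 3))^(-1)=(1 10 11 9 5 7 13 12)(2 3 8)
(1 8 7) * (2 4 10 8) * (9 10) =(1 2 4 9 10 8 7) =[0, 2, 4, 3, 9, 5, 6, 1, 7, 10, 8]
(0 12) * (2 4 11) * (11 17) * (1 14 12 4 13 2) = (0 4 17 11 1 14 12)(2 13) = [4, 14, 13, 3, 17, 5, 6, 7, 8, 9, 10, 1, 0, 2, 12, 15, 16, 11]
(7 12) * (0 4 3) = (0 4 3)(7 12) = [4, 1, 2, 0, 3, 5, 6, 12, 8, 9, 10, 11, 7]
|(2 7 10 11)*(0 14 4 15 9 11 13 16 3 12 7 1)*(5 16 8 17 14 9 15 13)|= 30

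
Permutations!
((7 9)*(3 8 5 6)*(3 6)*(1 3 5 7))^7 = ((1 3 8 7 9))^7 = (1 8 9 3 7)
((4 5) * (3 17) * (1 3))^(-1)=((1 3 17)(4 5))^(-1)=(1 17 3)(4 5)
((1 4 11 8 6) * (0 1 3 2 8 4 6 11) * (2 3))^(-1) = (0 4 11 8 2 6 1)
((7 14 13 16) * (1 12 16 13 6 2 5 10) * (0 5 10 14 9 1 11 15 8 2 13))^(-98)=((0 5 14 6 13)(1 12 16 7 9)(2 10 11 15 8))^(-98)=(0 14 13 5 6)(1 16 9 12 7)(2 11 8 10 15)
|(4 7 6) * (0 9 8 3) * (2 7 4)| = 12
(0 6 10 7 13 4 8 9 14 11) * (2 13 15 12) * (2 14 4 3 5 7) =[6, 1, 13, 5, 8, 7, 10, 15, 9, 4, 2, 0, 14, 3, 11, 12] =(0 6 10 2 13 3 5 7 15 12 14 11)(4 8 9)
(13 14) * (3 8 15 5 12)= (3 8 15 5 12)(13 14)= [0, 1, 2, 8, 4, 12, 6, 7, 15, 9, 10, 11, 3, 14, 13, 5]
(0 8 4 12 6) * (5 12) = [8, 1, 2, 3, 5, 12, 0, 7, 4, 9, 10, 11, 6] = (0 8 4 5 12 6)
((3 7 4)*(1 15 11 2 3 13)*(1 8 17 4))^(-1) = ((1 15 11 2 3 7)(4 13 8 17))^(-1) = (1 7 3 2 11 15)(4 17 8 13)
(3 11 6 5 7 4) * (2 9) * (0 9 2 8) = (0 9 8)(3 11 6 5 7 4) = [9, 1, 2, 11, 3, 7, 5, 4, 0, 8, 10, 6]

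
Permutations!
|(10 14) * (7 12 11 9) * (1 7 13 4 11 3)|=|(1 7 12 3)(4 11 9 13)(10 14)|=4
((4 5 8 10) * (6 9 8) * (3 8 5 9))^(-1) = ((3 8 10 4 9 5 6))^(-1) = (3 6 5 9 4 10 8)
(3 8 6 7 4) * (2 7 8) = (2 7 4 3)(6 8) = [0, 1, 7, 2, 3, 5, 8, 4, 6]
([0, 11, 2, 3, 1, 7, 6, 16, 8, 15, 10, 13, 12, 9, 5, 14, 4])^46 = [0, 5, 2, 3, 14, 13, 6, 9, 8, 4, 10, 7, 12, 16, 11, 1, 15]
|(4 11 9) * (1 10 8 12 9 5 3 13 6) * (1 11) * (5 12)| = |(1 10 8 5 3 13 6 11 12 9 4)| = 11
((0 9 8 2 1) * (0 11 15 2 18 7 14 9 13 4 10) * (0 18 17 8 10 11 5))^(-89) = (0 5 1 2 15 11 4 13)(7 14 9 10 18)(8 17)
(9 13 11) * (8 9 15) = (8 9 13 11 15) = [0, 1, 2, 3, 4, 5, 6, 7, 9, 13, 10, 15, 12, 11, 14, 8]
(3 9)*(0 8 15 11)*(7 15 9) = (0 8 9 3 7 15 11) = [8, 1, 2, 7, 4, 5, 6, 15, 9, 3, 10, 0, 12, 13, 14, 11]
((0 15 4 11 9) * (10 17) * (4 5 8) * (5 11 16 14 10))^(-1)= (0 9 11 15)(4 8 5 17 10 14 16)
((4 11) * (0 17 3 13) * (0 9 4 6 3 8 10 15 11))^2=((0 17 8 10 15 11 6 3 13 9 4))^2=(0 8 15 6 13 4 17 10 11 3 9)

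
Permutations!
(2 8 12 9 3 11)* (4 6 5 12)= (2 8 4 6 5 12 9 3 11)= [0, 1, 8, 11, 6, 12, 5, 7, 4, 3, 10, 2, 9]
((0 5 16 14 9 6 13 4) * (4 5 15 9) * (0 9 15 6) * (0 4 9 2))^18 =((0 6 13 5 16 14 9 4 2))^18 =(16)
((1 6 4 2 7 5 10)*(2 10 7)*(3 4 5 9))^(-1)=((1 6 5 7 9 3 4 10))^(-1)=(1 10 4 3 9 7 5 6)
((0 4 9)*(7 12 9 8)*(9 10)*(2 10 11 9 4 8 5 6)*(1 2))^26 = ((0 8 7 12 11 9)(1 2 10 4 5 6))^26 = (0 7 11)(1 10 5)(2 4 6)(8 12 9)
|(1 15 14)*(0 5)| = 6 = |(0 5)(1 15 14)|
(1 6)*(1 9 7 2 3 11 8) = (1 6 9 7 2 3 11 8) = [0, 6, 3, 11, 4, 5, 9, 2, 1, 7, 10, 8]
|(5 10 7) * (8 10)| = |(5 8 10 7)| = 4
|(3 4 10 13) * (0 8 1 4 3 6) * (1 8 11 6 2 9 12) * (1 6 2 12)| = |(0 11 2 9 1 4 10 13 12 6)| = 10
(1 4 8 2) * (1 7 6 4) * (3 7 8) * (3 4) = (2 8)(3 7 6) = [0, 1, 8, 7, 4, 5, 3, 6, 2]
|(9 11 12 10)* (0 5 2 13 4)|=20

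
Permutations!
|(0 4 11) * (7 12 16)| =3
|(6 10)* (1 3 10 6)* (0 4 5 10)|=6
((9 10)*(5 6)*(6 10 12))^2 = (5 9 6 10 12)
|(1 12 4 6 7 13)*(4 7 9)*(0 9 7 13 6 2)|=|(0 9 4 2)(1 12 13)(6 7)|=12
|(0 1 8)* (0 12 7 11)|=|(0 1 8 12 7 11)|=6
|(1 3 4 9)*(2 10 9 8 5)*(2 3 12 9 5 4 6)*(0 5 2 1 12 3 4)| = 12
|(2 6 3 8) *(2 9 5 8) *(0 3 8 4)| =8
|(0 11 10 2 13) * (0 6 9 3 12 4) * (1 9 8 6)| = 10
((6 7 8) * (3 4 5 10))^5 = ((3 4 5 10)(6 7 8))^5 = (3 4 5 10)(6 8 7)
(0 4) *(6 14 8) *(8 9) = (0 4)(6 14 9 8) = [4, 1, 2, 3, 0, 5, 14, 7, 6, 8, 10, 11, 12, 13, 9]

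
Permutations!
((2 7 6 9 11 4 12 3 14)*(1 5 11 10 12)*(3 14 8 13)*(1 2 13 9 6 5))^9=(2 4 11 5 7)(3 9 12 13 8 10 14)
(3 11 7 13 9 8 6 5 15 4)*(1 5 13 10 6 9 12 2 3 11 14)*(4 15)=(15)(1 5 4 11 7 10 6 13 12 2 3 14)(8 9)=[0, 5, 3, 14, 11, 4, 13, 10, 9, 8, 6, 7, 2, 12, 1, 15]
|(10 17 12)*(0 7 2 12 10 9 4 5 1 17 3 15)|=|(0 7 2 12 9 4 5 1 17 10 3 15)|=12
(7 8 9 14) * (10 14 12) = (7 8 9 12 10 14) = [0, 1, 2, 3, 4, 5, 6, 8, 9, 12, 14, 11, 10, 13, 7]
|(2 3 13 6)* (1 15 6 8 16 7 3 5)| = 5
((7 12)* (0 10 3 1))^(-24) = (12)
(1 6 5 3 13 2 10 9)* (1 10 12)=(1 6 5 3 13 2 12)(9 10)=[0, 6, 12, 13, 4, 3, 5, 7, 8, 10, 9, 11, 1, 2]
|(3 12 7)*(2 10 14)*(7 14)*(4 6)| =6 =|(2 10 7 3 12 14)(4 6)|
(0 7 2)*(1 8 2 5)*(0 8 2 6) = (0 7 5 1 2 8 6) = [7, 2, 8, 3, 4, 1, 0, 5, 6]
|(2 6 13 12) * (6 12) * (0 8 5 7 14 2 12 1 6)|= 9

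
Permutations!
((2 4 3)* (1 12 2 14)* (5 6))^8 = (1 2 3)(4 14 12)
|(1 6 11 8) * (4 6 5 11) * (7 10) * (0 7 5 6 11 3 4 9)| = 11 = |(0 7 10 5 3 4 11 8 1 6 9)|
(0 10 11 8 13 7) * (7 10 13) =(0 13 10 11 8 7) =[13, 1, 2, 3, 4, 5, 6, 0, 7, 9, 11, 8, 12, 10]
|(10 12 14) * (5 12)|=4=|(5 12 14 10)|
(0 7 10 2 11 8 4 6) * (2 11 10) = (0 7 2 10 11 8 4 6) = [7, 1, 10, 3, 6, 5, 0, 2, 4, 9, 11, 8]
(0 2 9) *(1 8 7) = (0 2 9)(1 8 7) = [2, 8, 9, 3, 4, 5, 6, 1, 7, 0]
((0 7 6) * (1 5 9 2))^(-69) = ((0 7 6)(1 5 9 2))^(-69) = (1 2 9 5)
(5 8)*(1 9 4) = (1 9 4)(5 8) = [0, 9, 2, 3, 1, 8, 6, 7, 5, 4]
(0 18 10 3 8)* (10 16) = (0 18 16 10 3 8) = [18, 1, 2, 8, 4, 5, 6, 7, 0, 9, 3, 11, 12, 13, 14, 15, 10, 17, 16]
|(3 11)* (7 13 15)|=|(3 11)(7 13 15)|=6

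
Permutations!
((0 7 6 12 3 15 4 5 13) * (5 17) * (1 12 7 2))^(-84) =(0 4 1 5 3)(2 17 12 13 15)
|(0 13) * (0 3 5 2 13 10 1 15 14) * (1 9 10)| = 4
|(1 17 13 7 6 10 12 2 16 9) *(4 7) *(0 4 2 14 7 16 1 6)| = |(0 4 16 9 6 10 12 14 7)(1 17 13 2)| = 36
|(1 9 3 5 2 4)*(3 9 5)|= 4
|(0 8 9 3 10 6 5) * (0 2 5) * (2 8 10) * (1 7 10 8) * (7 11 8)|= |(0 7 10 6)(1 11 8 9 3 2 5)|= 28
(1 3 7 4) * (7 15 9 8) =[0, 3, 2, 15, 1, 5, 6, 4, 7, 8, 10, 11, 12, 13, 14, 9] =(1 3 15 9 8 7 4)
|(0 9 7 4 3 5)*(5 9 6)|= 12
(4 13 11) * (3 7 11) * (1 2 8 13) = (1 2 8 13 3 7 11 4) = [0, 2, 8, 7, 1, 5, 6, 11, 13, 9, 10, 4, 12, 3]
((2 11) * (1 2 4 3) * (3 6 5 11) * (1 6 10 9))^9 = (11)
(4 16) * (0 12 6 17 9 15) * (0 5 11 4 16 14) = (0 12 6 17 9 15 5 11 4 14) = [12, 1, 2, 3, 14, 11, 17, 7, 8, 15, 10, 4, 6, 13, 0, 5, 16, 9]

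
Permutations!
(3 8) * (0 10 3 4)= (0 10 3 8 4)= [10, 1, 2, 8, 0, 5, 6, 7, 4, 9, 3]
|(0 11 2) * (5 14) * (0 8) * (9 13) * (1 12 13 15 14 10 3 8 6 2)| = 12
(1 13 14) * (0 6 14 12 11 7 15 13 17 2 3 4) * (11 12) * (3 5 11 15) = [6, 17, 5, 4, 0, 11, 14, 3, 8, 9, 10, 7, 12, 15, 1, 13, 16, 2] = (0 6 14 1 17 2 5 11 7 3 4)(13 15)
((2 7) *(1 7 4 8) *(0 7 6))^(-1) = (0 6 1 8 4 2 7)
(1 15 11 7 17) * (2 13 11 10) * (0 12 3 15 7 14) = (0 12 3 15 10 2 13 11 14)(1 7 17) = [12, 7, 13, 15, 4, 5, 6, 17, 8, 9, 2, 14, 3, 11, 0, 10, 16, 1]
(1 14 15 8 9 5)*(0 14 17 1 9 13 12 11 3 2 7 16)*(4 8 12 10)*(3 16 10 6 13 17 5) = (0 14 15 12 11 16)(1 5 9 3 2 7 10 4 8 17)(6 13) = [14, 5, 7, 2, 8, 9, 13, 10, 17, 3, 4, 16, 11, 6, 15, 12, 0, 1]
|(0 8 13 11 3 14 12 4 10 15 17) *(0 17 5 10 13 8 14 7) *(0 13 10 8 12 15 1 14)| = 8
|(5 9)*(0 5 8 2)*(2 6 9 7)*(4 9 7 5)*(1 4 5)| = 9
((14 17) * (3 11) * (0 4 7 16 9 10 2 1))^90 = (17)(0 7 9 2)(1 4 16 10)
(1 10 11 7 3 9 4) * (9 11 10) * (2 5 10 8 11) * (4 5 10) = [0, 9, 10, 2, 1, 4, 6, 3, 11, 5, 8, 7] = (1 9 5 4)(2 10 8 11 7 3)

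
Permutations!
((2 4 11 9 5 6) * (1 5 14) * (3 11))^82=(1 5 6 2 4 3 11 9 14)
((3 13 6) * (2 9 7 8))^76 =(3 13 6)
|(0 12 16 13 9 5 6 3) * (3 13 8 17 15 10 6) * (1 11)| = 12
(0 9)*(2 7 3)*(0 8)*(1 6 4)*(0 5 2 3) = (0 9 8 5 2 7)(1 6 4) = [9, 6, 7, 3, 1, 2, 4, 0, 5, 8]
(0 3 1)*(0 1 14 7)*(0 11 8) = [3, 1, 2, 14, 4, 5, 6, 11, 0, 9, 10, 8, 12, 13, 7] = (0 3 14 7 11 8)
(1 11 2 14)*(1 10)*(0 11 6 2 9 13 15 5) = (0 11 9 13 15 5)(1 6 2 14 10) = [11, 6, 14, 3, 4, 0, 2, 7, 8, 13, 1, 9, 12, 15, 10, 5]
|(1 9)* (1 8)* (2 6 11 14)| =12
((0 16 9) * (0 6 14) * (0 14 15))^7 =(0 9 15 16 6)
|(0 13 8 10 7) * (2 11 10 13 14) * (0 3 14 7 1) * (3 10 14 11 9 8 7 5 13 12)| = 42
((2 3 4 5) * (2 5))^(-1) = (5)(2 4 3)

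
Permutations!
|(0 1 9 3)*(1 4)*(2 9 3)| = |(0 4 1 3)(2 9)| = 4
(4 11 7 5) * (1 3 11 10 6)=(1 3 11 7 5 4 10 6)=[0, 3, 2, 11, 10, 4, 1, 5, 8, 9, 6, 7]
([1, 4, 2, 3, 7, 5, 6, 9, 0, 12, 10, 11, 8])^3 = (0 7 8 4 12 1 9)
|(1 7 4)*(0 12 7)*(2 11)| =10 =|(0 12 7 4 1)(2 11)|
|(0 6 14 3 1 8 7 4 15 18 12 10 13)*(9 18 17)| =|(0 6 14 3 1 8 7 4 15 17 9 18 12 10 13)| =15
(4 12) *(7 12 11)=[0, 1, 2, 3, 11, 5, 6, 12, 8, 9, 10, 7, 4]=(4 11 7 12)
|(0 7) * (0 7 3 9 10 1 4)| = 6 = |(0 3 9 10 1 4)|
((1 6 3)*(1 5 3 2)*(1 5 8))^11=((1 6 2 5 3 8))^11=(1 8 3 5 2 6)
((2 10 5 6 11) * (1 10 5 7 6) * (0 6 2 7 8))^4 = ((0 6 11 7 2 5 1 10 8))^4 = (0 2 8 7 10 11 1 6 5)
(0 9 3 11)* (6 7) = (0 9 3 11)(6 7) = [9, 1, 2, 11, 4, 5, 7, 6, 8, 3, 10, 0]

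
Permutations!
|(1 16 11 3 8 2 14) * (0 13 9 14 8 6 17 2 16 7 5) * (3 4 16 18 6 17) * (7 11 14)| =|(0 13 9 7 5)(1 11 4 16 14)(2 8 18 6 3 17)| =30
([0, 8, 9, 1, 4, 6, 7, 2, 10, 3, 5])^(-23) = (1 6 3 5 9 10 2 8 7)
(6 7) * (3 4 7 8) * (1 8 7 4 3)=(1 8)(6 7)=[0, 8, 2, 3, 4, 5, 7, 6, 1]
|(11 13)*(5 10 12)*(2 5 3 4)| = 6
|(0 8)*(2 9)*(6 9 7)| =4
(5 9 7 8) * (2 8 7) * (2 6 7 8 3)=[0, 1, 3, 2, 4, 9, 7, 8, 5, 6]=(2 3)(5 9 6 7 8)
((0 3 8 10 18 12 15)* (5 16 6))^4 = (0 18 3 12 8 15 10)(5 16 6)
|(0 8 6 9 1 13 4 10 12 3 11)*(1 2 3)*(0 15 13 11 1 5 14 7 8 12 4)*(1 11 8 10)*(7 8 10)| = |(0 12 5 14 8 6 9 2 3 11 15 13)(1 10 4)| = 12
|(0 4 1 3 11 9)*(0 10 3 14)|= |(0 4 1 14)(3 11 9 10)|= 4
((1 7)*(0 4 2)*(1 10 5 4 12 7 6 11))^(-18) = ((0 12 7 10 5 4 2)(1 6 11))^(-18) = (0 10 2 7 4 12 5)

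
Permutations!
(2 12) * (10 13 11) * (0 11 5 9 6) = (0 11 10 13 5 9 6)(2 12) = [11, 1, 12, 3, 4, 9, 0, 7, 8, 6, 13, 10, 2, 5]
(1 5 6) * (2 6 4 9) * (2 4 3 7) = [0, 5, 6, 7, 9, 3, 1, 2, 8, 4] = (1 5 3 7 2 6)(4 9)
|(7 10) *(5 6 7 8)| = 5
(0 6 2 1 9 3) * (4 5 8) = (0 6 2 1 9 3)(4 5 8) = [6, 9, 1, 0, 5, 8, 2, 7, 4, 3]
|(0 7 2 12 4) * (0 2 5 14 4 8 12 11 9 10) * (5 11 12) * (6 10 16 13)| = |(0 7 11 9 16 13 6 10)(2 12 8 5 14 4)| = 24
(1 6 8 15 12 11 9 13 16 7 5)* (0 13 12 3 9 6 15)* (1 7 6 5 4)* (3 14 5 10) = (0 13 16 6 8)(1 15 14 5 7 4)(3 9 12 11 10) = [13, 15, 2, 9, 1, 7, 8, 4, 0, 12, 3, 10, 11, 16, 5, 14, 6]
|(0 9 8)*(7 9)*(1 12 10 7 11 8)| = 15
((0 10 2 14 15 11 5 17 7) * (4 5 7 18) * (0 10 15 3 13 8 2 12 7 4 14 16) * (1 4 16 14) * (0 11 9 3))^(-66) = ((0 15 9 3 13 8 2 14)(1 4 5 17 18)(7 10 12)(11 16))^(-66) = (0 2 13 9)(1 18 17 5 4)(3 15 14 8)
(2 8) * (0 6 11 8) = (0 6 11 8 2) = [6, 1, 0, 3, 4, 5, 11, 7, 2, 9, 10, 8]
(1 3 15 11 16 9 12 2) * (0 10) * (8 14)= (0 10)(1 3 15 11 16 9 12 2)(8 14)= [10, 3, 1, 15, 4, 5, 6, 7, 14, 12, 0, 16, 2, 13, 8, 11, 9]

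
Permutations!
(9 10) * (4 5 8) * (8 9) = (4 5 9 10 8) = [0, 1, 2, 3, 5, 9, 6, 7, 4, 10, 8]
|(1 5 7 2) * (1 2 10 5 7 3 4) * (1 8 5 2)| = |(1 7 10 2)(3 4 8 5)| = 4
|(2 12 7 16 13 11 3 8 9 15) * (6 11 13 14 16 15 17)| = |(2 12 7 15)(3 8 9 17 6 11)(14 16)| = 12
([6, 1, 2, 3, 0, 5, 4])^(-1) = [4, 1, 2, 3, 6, 5, 0]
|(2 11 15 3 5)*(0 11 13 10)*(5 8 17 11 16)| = 30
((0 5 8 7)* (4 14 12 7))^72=((0 5 8 4 14 12 7))^72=(0 8 14 7 5 4 12)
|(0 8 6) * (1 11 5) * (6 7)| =12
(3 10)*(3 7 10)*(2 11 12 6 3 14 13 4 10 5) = [0, 1, 11, 14, 10, 2, 3, 5, 8, 9, 7, 12, 6, 4, 13] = (2 11 12 6 3 14 13 4 10 7 5)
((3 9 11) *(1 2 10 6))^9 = (11)(1 2 10 6)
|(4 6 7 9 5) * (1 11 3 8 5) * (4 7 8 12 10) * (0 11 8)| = 35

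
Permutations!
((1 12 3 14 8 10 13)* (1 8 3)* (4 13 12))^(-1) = (1 12 10 8 13 4)(3 14)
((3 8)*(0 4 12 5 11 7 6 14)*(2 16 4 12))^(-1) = (0 14 6 7 11 5 12)(2 4 16)(3 8) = ((0 12 5 11 7 6 14)(2 16 4)(3 8))^(-1)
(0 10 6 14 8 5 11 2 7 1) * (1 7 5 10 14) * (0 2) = (0 14 8 10 6 1 2 5 11) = [14, 2, 5, 3, 4, 11, 1, 7, 10, 9, 6, 0, 12, 13, 8]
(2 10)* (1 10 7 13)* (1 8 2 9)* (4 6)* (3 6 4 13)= (1 10 9)(2 7 3 6 13 8)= [0, 10, 7, 6, 4, 5, 13, 3, 2, 1, 9, 11, 12, 8]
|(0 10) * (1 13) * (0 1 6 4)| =|(0 10 1 13 6 4)| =6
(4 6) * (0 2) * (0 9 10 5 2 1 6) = [1, 6, 9, 3, 0, 2, 4, 7, 8, 10, 5] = (0 1 6 4)(2 9 10 5)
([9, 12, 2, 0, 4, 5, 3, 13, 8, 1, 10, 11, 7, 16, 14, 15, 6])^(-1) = [3, 9, 2, 6, 4, 5, 16, 12, 8, 0, 10, 11, 1, 7, 14, 15, 13]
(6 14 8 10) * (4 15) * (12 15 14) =(4 14 8 10 6 12 15) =[0, 1, 2, 3, 14, 5, 12, 7, 10, 9, 6, 11, 15, 13, 8, 4]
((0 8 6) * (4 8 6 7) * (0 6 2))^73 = (0 2)(4 8 7)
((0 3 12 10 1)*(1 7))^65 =(0 1 7 10 12 3)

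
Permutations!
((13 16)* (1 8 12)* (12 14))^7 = ((1 8 14 12)(13 16))^7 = (1 12 14 8)(13 16)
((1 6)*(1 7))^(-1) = ((1 6 7))^(-1) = (1 7 6)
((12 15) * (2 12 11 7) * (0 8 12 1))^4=(0 11)(1 15)(2 12)(7 8)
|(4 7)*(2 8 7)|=|(2 8 7 4)|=4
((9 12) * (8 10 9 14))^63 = (8 12 10 14 9)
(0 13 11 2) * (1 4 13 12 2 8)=(0 12 2)(1 4 13 11 8)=[12, 4, 0, 3, 13, 5, 6, 7, 1, 9, 10, 8, 2, 11]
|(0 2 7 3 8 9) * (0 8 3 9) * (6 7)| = |(0 2 6 7 9 8)| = 6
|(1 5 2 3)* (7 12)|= |(1 5 2 3)(7 12)|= 4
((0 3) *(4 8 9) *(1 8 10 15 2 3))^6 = (0 15 9)(1 2 4)(3 10 8)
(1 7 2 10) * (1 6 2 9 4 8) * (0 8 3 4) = (0 8 1 7 9)(2 10 6)(3 4) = [8, 7, 10, 4, 3, 5, 2, 9, 1, 0, 6]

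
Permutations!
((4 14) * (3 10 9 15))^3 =(3 15 9 10)(4 14)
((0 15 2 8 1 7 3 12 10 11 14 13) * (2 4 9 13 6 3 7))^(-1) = (0 13 9 4 15)(1 8 2)(3 6 14 11 10 12)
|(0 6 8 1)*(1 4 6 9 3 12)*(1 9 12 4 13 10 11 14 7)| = |(0 12 9 3 4 6 8 13 10 11 14 7 1)| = 13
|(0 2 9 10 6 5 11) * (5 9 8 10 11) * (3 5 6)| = 9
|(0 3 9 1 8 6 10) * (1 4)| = |(0 3 9 4 1 8 6 10)| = 8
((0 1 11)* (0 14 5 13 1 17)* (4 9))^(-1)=((0 17)(1 11 14 5 13)(4 9))^(-1)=(0 17)(1 13 5 14 11)(4 9)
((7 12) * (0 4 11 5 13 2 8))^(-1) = (0 8 2 13 5 11 4)(7 12)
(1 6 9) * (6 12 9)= [0, 12, 2, 3, 4, 5, 6, 7, 8, 1, 10, 11, 9]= (1 12 9)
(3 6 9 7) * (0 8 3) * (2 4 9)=(0 8 3 6 2 4 9 7)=[8, 1, 4, 6, 9, 5, 2, 0, 3, 7]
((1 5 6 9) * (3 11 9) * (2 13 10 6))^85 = (1 10 9 13 11 2 3 5 6)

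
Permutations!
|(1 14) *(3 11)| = |(1 14)(3 11)| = 2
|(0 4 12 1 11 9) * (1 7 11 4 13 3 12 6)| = 21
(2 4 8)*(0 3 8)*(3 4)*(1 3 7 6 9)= [4, 3, 7, 8, 0, 5, 9, 6, 2, 1]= (0 4)(1 3 8 2 7 6 9)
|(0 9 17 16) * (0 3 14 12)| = 7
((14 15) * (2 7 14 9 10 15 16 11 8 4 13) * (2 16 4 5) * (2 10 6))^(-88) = ((2 7 14 4 13 16 11 8 5 10 15 9 6))^(-88) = (2 4 11 10 6 14 16 5 9 7 13 8 15)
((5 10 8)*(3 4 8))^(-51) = (3 10 5 8 4)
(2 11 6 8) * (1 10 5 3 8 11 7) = (1 10 5 3 8 2 7)(6 11) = [0, 10, 7, 8, 4, 3, 11, 1, 2, 9, 5, 6]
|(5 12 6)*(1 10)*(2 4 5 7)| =6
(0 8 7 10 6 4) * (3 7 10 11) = (0 8 10 6 4)(3 7 11) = [8, 1, 2, 7, 0, 5, 4, 11, 10, 9, 6, 3]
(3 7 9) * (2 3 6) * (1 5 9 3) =(1 5 9 6 2)(3 7) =[0, 5, 1, 7, 4, 9, 2, 3, 8, 6]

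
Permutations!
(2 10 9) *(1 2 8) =(1 2 10 9 8) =[0, 2, 10, 3, 4, 5, 6, 7, 1, 8, 9]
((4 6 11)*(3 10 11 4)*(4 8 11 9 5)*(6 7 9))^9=((3 10 6 8 11)(4 7 9 5))^9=(3 11 8 6 10)(4 7 9 5)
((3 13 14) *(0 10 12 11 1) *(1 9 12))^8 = (0 1 10)(3 14 13)(9 11 12)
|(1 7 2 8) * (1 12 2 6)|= |(1 7 6)(2 8 12)|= 3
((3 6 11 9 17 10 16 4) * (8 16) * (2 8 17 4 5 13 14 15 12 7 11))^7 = ((2 8 16 5 13 14 15 12 7 11 9 4 3 6)(10 17))^7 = (2 12)(3 14)(4 13)(5 9)(6 15)(7 8)(10 17)(11 16)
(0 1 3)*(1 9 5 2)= (0 9 5 2 1 3)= [9, 3, 1, 0, 4, 2, 6, 7, 8, 5]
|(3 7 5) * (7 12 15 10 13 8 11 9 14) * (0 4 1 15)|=14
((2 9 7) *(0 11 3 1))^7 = ((0 11 3 1)(2 9 7))^7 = (0 1 3 11)(2 9 7)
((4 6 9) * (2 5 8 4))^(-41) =(2 5 8 4 6 9)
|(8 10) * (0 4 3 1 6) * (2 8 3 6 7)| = 6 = |(0 4 6)(1 7 2 8 10 3)|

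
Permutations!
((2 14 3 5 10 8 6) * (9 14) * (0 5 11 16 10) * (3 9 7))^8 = ((0 5)(2 7 3 11 16 10 8 6)(9 14))^8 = (16)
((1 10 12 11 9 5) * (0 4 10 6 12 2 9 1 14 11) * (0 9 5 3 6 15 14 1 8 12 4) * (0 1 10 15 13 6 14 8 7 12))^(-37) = ((0 1 13 6 4 15 8)(2 5 10)(3 14 11 7 12 9))^(-37) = (0 15 6 1 8 4 13)(2 10 5)(3 9 12 7 11 14)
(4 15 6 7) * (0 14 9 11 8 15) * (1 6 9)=(0 14 1 6 7 4)(8 15 9 11)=[14, 6, 2, 3, 0, 5, 7, 4, 15, 11, 10, 8, 12, 13, 1, 9]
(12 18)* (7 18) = (7 18 12) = [0, 1, 2, 3, 4, 5, 6, 18, 8, 9, 10, 11, 7, 13, 14, 15, 16, 17, 12]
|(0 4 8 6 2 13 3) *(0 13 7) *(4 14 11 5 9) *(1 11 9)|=24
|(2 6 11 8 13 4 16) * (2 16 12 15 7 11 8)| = 9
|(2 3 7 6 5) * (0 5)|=|(0 5 2 3 7 6)|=6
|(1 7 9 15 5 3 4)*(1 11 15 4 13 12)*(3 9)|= 5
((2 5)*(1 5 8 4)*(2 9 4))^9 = ((1 5 9 4)(2 8))^9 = (1 5 9 4)(2 8)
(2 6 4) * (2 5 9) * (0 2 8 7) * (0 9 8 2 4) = (0 4 5 8 7 9 2 6) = [4, 1, 6, 3, 5, 8, 0, 9, 7, 2]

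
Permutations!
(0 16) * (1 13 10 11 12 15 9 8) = (0 16)(1 13 10 11 12 15 9 8) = [16, 13, 2, 3, 4, 5, 6, 7, 1, 8, 11, 12, 15, 10, 14, 9, 0]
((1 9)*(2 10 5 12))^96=((1 9)(2 10 5 12))^96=(12)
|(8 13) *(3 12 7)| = 6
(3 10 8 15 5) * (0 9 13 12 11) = (0 9 13 12 11)(3 10 8 15 5) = [9, 1, 2, 10, 4, 3, 6, 7, 15, 13, 8, 0, 11, 12, 14, 5]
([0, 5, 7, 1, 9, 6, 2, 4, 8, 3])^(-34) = [0, 9, 5, 4, 2, 3, 1, 6, 8, 7]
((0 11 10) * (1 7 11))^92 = (0 7 10 1 11)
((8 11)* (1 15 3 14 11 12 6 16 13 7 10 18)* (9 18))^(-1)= ((1 15 3 14 11 8 12 6 16 13 7 10 9 18))^(-1)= (1 18 9 10 7 13 16 6 12 8 11 14 3 15)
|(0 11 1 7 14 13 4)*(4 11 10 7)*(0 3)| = |(0 10 7 14 13 11 1 4 3)| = 9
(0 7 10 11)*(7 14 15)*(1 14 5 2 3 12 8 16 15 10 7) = (0 5 2 3 12 8 16 15 1 14 10 11) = [5, 14, 3, 12, 4, 2, 6, 7, 16, 9, 11, 0, 8, 13, 10, 1, 15]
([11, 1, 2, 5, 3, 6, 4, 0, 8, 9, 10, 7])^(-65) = (0 11 7)(3 4 6 5)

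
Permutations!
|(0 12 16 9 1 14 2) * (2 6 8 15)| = |(0 12 16 9 1 14 6 8 15 2)| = 10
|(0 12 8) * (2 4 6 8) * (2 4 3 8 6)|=6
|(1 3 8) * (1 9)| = |(1 3 8 9)| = 4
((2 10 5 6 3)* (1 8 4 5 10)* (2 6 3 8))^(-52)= ((10)(1 2)(3 6 8 4 5))^(-52)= (10)(3 4 6 5 8)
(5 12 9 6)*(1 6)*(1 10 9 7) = (1 6 5 12 7)(9 10) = [0, 6, 2, 3, 4, 12, 5, 1, 8, 10, 9, 11, 7]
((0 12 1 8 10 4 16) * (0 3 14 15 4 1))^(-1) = (0 12)(1 10 8)(3 16 4 15 14)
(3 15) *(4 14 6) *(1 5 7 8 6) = [0, 5, 2, 15, 14, 7, 4, 8, 6, 9, 10, 11, 12, 13, 1, 3] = (1 5 7 8 6 4 14)(3 15)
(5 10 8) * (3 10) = (3 10 8 5) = [0, 1, 2, 10, 4, 3, 6, 7, 5, 9, 8]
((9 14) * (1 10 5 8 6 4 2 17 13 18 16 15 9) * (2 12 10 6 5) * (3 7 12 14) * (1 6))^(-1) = ((2 17 13 18 16 15 9 3 7 12 10)(4 14 6)(5 8))^(-1) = (2 10 12 7 3 9 15 16 18 13 17)(4 6 14)(5 8)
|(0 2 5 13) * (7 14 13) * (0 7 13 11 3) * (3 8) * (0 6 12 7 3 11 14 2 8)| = |(14)(0 8 11)(2 5 13 3 6 12 7)| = 21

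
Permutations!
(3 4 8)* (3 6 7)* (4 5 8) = (3 5 8 6 7) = [0, 1, 2, 5, 4, 8, 7, 3, 6]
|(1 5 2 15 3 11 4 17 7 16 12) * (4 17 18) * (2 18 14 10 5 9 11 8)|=140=|(1 9 11 17 7 16 12)(2 15 3 8)(4 14 10 5 18)|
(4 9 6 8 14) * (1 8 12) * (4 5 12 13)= (1 8 14 5 12)(4 9 6 13)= [0, 8, 2, 3, 9, 12, 13, 7, 14, 6, 10, 11, 1, 4, 5]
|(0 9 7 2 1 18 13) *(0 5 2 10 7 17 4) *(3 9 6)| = |(0 6 3 9 17 4)(1 18 13 5 2)(7 10)| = 30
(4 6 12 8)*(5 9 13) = [0, 1, 2, 3, 6, 9, 12, 7, 4, 13, 10, 11, 8, 5] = (4 6 12 8)(5 9 13)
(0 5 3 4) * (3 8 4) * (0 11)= (0 5 8 4 11)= [5, 1, 2, 3, 11, 8, 6, 7, 4, 9, 10, 0]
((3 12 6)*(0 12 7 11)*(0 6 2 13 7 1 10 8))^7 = (0 3 13 8 6 2 10 11 12 1 7)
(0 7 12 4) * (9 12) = (0 7 9 12 4) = [7, 1, 2, 3, 0, 5, 6, 9, 8, 12, 10, 11, 4]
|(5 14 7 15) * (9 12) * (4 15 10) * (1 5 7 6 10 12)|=|(1 5 14 6 10 4 15 7 12 9)|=10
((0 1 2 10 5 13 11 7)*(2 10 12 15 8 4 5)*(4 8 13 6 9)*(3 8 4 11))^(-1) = (0 7 11 9 6 5 4 8 3 13 15 12 2 10 1)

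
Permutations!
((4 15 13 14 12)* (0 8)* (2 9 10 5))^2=((0 8)(2 9 10 5)(4 15 13 14 12))^2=(2 10)(4 13 12 15 14)(5 9)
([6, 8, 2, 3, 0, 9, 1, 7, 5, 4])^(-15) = [4, 6, 2, 3, 9, 8, 0, 7, 1, 5]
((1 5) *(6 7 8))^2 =((1 5)(6 7 8))^2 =(6 8 7)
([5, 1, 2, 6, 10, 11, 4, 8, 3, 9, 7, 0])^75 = [0, 1, 2, 10, 8, 5, 7, 6, 4, 9, 3, 11]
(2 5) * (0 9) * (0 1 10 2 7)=(0 9 1 10 2 5 7)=[9, 10, 5, 3, 4, 7, 6, 0, 8, 1, 2]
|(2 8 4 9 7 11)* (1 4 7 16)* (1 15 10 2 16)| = 21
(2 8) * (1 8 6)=(1 8 2 6)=[0, 8, 6, 3, 4, 5, 1, 7, 2]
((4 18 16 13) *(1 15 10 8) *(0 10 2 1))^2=((0 10 8)(1 15 2)(4 18 16 13))^2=(0 8 10)(1 2 15)(4 16)(13 18)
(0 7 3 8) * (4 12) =(0 7 3 8)(4 12) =[7, 1, 2, 8, 12, 5, 6, 3, 0, 9, 10, 11, 4]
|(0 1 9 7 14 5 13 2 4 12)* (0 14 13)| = |(0 1 9 7 13 2 4 12 14 5)| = 10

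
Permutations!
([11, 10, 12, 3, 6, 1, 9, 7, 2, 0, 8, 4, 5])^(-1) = [9, 5, 8, 3, 11, 12, 4, 7, 10, 6, 1, 0, 2]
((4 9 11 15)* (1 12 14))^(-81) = (4 15 11 9)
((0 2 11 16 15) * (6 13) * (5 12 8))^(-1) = (0 15 16 11 2)(5 8 12)(6 13)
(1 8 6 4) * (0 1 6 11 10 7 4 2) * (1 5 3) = (0 5 3 1 8 11 10 7 4 6 2) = [5, 8, 0, 1, 6, 3, 2, 4, 11, 9, 7, 10]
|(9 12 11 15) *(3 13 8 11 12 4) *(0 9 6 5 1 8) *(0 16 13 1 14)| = |(0 9 4 3 1 8 11 15 6 5 14)(13 16)| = 22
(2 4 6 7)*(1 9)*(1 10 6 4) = (1 9 10 6 7 2) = [0, 9, 1, 3, 4, 5, 7, 2, 8, 10, 6]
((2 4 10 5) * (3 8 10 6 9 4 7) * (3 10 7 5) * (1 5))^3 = (3 10 7 8)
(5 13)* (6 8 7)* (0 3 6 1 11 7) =[3, 11, 2, 6, 4, 13, 8, 1, 0, 9, 10, 7, 12, 5] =(0 3 6 8)(1 11 7)(5 13)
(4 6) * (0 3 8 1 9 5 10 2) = [3, 9, 0, 8, 6, 10, 4, 7, 1, 5, 2] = (0 3 8 1 9 5 10 2)(4 6)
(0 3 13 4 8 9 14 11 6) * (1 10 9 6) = (0 3 13 4 8 6)(1 10 9 14 11) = [3, 10, 2, 13, 8, 5, 0, 7, 6, 14, 9, 1, 12, 4, 11]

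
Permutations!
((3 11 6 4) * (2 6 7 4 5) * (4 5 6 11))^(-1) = ((2 11 7 5)(3 4))^(-1) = (2 5 7 11)(3 4)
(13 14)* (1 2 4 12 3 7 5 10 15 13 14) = (1 2 4 12 3 7 5 10 15 13) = [0, 2, 4, 7, 12, 10, 6, 5, 8, 9, 15, 11, 3, 1, 14, 13]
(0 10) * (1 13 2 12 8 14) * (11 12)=(0 10)(1 13 2 11 12 8 14)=[10, 13, 11, 3, 4, 5, 6, 7, 14, 9, 0, 12, 8, 2, 1]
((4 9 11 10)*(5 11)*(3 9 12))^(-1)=(3 12 4 10 11 5 9)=((3 9 5 11 10 4 12))^(-1)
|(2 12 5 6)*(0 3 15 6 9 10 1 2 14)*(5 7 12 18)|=30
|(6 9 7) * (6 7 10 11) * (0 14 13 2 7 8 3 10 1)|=12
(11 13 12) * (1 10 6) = (1 10 6)(11 13 12) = [0, 10, 2, 3, 4, 5, 1, 7, 8, 9, 6, 13, 11, 12]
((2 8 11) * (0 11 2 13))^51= ((0 11 13)(2 8))^51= (13)(2 8)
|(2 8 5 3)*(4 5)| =5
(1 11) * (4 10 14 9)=(1 11)(4 10 14 9)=[0, 11, 2, 3, 10, 5, 6, 7, 8, 4, 14, 1, 12, 13, 9]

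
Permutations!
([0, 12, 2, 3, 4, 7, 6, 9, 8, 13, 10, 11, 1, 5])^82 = (5 9)(7 13)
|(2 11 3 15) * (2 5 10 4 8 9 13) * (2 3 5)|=|(2 11 5 10 4 8 9 13 3 15)|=10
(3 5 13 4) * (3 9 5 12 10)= [0, 1, 2, 12, 9, 13, 6, 7, 8, 5, 3, 11, 10, 4]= (3 12 10)(4 9 5 13)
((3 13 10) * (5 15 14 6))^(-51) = ((3 13 10)(5 15 14 6))^(-51) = (5 15 14 6)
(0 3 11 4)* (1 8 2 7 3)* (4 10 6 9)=(0 1 8 2 7 3 11 10 6 9 4)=[1, 8, 7, 11, 0, 5, 9, 3, 2, 4, 6, 10]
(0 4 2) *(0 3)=(0 4 2 3)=[4, 1, 3, 0, 2]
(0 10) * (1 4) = [10, 4, 2, 3, 1, 5, 6, 7, 8, 9, 0] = (0 10)(1 4)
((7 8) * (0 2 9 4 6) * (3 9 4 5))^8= (3 5 9)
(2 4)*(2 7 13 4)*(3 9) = (3 9)(4 7 13) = [0, 1, 2, 9, 7, 5, 6, 13, 8, 3, 10, 11, 12, 4]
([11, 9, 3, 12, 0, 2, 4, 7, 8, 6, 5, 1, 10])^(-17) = [11, 9, 10, 5, 0, 12, 4, 7, 8, 6, 3, 1, 2]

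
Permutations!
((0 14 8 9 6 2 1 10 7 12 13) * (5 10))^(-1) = (0 13 12 7 10 5 1 2 6 9 8 14) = ((0 14 8 9 6 2 1 5 10 7 12 13))^(-1)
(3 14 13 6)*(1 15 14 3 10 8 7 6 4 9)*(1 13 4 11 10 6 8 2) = (1 15 14 4 9 13 11 10 2)(7 8) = [0, 15, 1, 3, 9, 5, 6, 8, 7, 13, 2, 10, 12, 11, 4, 14]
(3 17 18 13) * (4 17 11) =(3 11 4 17 18 13) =[0, 1, 2, 11, 17, 5, 6, 7, 8, 9, 10, 4, 12, 3, 14, 15, 16, 18, 13]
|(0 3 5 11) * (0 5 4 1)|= 4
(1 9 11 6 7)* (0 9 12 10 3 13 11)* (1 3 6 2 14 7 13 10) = (0 9)(1 12)(2 14 7 3 10 6 13 11) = [9, 12, 14, 10, 4, 5, 13, 3, 8, 0, 6, 2, 1, 11, 7]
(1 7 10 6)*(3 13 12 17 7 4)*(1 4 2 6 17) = (1 2 6 4 3 13 12)(7 10 17) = [0, 2, 6, 13, 3, 5, 4, 10, 8, 9, 17, 11, 1, 12, 14, 15, 16, 7]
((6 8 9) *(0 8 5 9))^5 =((0 8)(5 9 6))^5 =(0 8)(5 6 9)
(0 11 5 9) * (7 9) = (0 11 5 7 9) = [11, 1, 2, 3, 4, 7, 6, 9, 8, 0, 10, 5]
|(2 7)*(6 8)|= 2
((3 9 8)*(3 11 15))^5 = ((3 9 8 11 15))^5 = (15)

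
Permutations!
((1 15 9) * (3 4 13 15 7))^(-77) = (15)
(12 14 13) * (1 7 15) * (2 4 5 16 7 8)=(1 8 2 4 5 16 7 15)(12 14 13)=[0, 8, 4, 3, 5, 16, 6, 15, 2, 9, 10, 11, 14, 12, 13, 1, 7]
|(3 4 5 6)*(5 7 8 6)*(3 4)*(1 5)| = |(1 5)(4 7 8 6)| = 4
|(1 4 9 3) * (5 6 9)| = 6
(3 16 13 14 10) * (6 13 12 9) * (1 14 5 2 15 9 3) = (1 14 10)(2 15 9 6 13 5)(3 16 12) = [0, 14, 15, 16, 4, 2, 13, 7, 8, 6, 1, 11, 3, 5, 10, 9, 12]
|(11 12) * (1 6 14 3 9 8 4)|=14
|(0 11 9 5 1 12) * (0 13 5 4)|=4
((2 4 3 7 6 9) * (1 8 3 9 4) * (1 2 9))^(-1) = ((9)(1 8 3 7 6 4))^(-1) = (9)(1 4 6 7 3 8)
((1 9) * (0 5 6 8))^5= (0 5 6 8)(1 9)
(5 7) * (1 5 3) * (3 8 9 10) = (1 5 7 8 9 10 3) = [0, 5, 2, 1, 4, 7, 6, 8, 9, 10, 3]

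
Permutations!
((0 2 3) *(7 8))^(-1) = (0 3 2)(7 8)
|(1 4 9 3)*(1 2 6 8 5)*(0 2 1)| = |(0 2 6 8 5)(1 4 9 3)| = 20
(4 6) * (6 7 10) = [0, 1, 2, 3, 7, 5, 4, 10, 8, 9, 6] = (4 7 10 6)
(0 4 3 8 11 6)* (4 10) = (0 10 4 3 8 11 6) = [10, 1, 2, 8, 3, 5, 0, 7, 11, 9, 4, 6]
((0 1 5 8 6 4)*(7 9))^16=(9)(0 6 5)(1 4 8)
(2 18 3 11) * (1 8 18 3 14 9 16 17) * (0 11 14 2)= (0 11)(1 8 18 2 3 14 9 16 17)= [11, 8, 3, 14, 4, 5, 6, 7, 18, 16, 10, 0, 12, 13, 9, 15, 17, 1, 2]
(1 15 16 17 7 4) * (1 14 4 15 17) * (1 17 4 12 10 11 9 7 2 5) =(1 4 14 12 10 11 9 7 15 16 17 2 5) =[0, 4, 5, 3, 14, 1, 6, 15, 8, 7, 11, 9, 10, 13, 12, 16, 17, 2]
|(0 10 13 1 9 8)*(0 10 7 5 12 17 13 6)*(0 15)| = 12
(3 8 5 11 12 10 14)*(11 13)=(3 8 5 13 11 12 10 14)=[0, 1, 2, 8, 4, 13, 6, 7, 5, 9, 14, 12, 10, 11, 3]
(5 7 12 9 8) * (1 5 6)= [0, 5, 2, 3, 4, 7, 1, 12, 6, 8, 10, 11, 9]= (1 5 7 12 9 8 6)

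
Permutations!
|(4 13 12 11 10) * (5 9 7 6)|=|(4 13 12 11 10)(5 9 7 6)|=20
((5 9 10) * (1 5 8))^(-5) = (10)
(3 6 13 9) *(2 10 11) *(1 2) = [0, 2, 10, 6, 4, 5, 13, 7, 8, 3, 11, 1, 12, 9] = (1 2 10 11)(3 6 13 9)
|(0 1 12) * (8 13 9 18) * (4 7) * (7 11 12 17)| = 28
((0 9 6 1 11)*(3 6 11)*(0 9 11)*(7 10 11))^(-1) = ((0 7 10 11 9)(1 3 6))^(-1) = (0 9 11 10 7)(1 6 3)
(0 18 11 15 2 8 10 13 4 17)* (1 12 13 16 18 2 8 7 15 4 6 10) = (0 2 7 15 8 1 12 13 6 10 16 18 11 4 17) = [2, 12, 7, 3, 17, 5, 10, 15, 1, 9, 16, 4, 13, 6, 14, 8, 18, 0, 11]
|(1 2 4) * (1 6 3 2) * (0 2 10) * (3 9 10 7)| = |(0 2 4 6 9 10)(3 7)| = 6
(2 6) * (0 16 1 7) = [16, 7, 6, 3, 4, 5, 2, 0, 8, 9, 10, 11, 12, 13, 14, 15, 1] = (0 16 1 7)(2 6)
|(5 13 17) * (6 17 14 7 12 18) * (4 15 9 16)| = |(4 15 9 16)(5 13 14 7 12 18 6 17)| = 8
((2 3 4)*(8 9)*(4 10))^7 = (2 4 10 3)(8 9)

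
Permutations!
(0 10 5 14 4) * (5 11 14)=(0 10 11 14 4)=[10, 1, 2, 3, 0, 5, 6, 7, 8, 9, 11, 14, 12, 13, 4]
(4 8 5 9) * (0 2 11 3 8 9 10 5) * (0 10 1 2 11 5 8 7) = [11, 2, 5, 7, 9, 1, 6, 0, 10, 4, 8, 3] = (0 11 3 7)(1 2 5)(4 9)(8 10)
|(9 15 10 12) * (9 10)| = 2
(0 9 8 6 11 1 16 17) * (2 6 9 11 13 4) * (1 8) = [11, 16, 6, 3, 2, 5, 13, 7, 9, 1, 10, 8, 12, 4, 14, 15, 17, 0] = (0 11 8 9 1 16 17)(2 6 13 4)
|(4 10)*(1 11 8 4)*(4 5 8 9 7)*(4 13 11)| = |(1 4 10)(5 8)(7 13 11 9)| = 12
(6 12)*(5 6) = (5 6 12) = [0, 1, 2, 3, 4, 6, 12, 7, 8, 9, 10, 11, 5]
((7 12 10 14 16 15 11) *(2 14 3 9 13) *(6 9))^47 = (2 13 9 6 3 10 12 7 11 15 16 14)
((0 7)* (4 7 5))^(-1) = (0 7 4 5)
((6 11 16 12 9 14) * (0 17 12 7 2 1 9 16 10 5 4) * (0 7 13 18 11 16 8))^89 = ((0 17 12 8)(1 9 14 6 16 13 18 11 10 5 4 7 2))^89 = (0 17 12 8)(1 7 5 11 13 6 9 2 4 10 18 16 14)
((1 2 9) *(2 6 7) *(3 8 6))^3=((1 3 8 6 7 2 9))^3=(1 6 9 8 2 3 7)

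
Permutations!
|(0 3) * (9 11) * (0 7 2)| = |(0 3 7 2)(9 11)| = 4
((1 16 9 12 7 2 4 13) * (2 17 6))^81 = ((1 16 9 12 7 17 6 2 4 13))^81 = (1 16 9 12 7 17 6 2 4 13)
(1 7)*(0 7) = (0 7 1) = [7, 0, 2, 3, 4, 5, 6, 1]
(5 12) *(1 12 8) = [0, 12, 2, 3, 4, 8, 6, 7, 1, 9, 10, 11, 5] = (1 12 5 8)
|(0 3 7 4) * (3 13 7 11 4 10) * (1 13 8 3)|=20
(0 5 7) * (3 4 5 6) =(0 6 3 4 5 7) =[6, 1, 2, 4, 5, 7, 3, 0]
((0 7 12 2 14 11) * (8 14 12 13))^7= (0 7 13 8 14 11)(2 12)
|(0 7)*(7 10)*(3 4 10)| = |(0 3 4 10 7)| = 5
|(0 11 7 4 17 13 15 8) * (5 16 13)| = 10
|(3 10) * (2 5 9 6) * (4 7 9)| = 6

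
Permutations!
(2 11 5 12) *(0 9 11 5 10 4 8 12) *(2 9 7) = [7, 1, 5, 3, 8, 0, 6, 2, 12, 11, 4, 10, 9] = (0 7 2 5)(4 8 12 9 11 10)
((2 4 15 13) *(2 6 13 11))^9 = (2 4 15 11)(6 13)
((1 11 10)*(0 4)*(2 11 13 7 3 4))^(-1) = (0 4 3 7 13 1 10 11 2) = ((0 2 11 10 1 13 7 3 4))^(-1)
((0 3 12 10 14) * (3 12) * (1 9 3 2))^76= (14)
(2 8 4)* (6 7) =(2 8 4)(6 7) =[0, 1, 8, 3, 2, 5, 7, 6, 4]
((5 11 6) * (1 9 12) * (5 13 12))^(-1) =((1 9 5 11 6 13 12))^(-1) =(1 12 13 6 11 5 9)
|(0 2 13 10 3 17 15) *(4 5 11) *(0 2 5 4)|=|(0 5 11)(2 13 10 3 17 15)|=6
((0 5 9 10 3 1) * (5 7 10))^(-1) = ((0 7 10 3 1)(5 9))^(-1) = (0 1 3 10 7)(5 9)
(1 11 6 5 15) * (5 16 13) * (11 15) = (1 15)(5 11 6 16 13) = [0, 15, 2, 3, 4, 11, 16, 7, 8, 9, 10, 6, 12, 5, 14, 1, 13]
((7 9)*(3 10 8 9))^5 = (10)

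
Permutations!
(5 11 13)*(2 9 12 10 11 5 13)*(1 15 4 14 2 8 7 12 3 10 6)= [0, 15, 9, 10, 14, 5, 1, 12, 7, 3, 11, 8, 6, 13, 2, 4]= (1 15 4 14 2 9 3 10 11 8 7 12 6)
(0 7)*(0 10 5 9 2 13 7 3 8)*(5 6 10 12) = [3, 1, 13, 8, 4, 9, 10, 12, 0, 2, 6, 11, 5, 7] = (0 3 8)(2 13 7 12 5 9)(6 10)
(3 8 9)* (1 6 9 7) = [0, 6, 2, 8, 4, 5, 9, 1, 7, 3] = (1 6 9 3 8 7)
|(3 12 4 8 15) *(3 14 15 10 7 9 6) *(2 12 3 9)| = |(2 12 4 8 10 7)(6 9)(14 15)| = 6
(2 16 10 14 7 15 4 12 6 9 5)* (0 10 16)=(16)(0 10 14 7 15 4 12 6 9 5 2)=[10, 1, 0, 3, 12, 2, 9, 15, 8, 5, 14, 11, 6, 13, 7, 4, 16]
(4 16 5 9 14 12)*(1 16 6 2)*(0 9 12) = (0 9 14)(1 16 5 12 4 6 2) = [9, 16, 1, 3, 6, 12, 2, 7, 8, 14, 10, 11, 4, 13, 0, 15, 5]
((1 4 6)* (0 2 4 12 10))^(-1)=((0 2 4 6 1 12 10))^(-1)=(0 10 12 1 6 4 2)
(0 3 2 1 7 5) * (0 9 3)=[0, 7, 1, 2, 4, 9, 6, 5, 8, 3]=(1 7 5 9 3 2)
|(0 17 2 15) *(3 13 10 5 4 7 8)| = 28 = |(0 17 2 15)(3 13 10 5 4 7 8)|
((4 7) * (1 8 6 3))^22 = (1 6)(3 8)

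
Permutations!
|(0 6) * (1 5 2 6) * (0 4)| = |(0 1 5 2 6 4)| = 6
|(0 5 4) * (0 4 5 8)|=|(0 8)|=2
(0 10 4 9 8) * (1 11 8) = (0 10 4 9 1 11 8) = [10, 11, 2, 3, 9, 5, 6, 7, 0, 1, 4, 8]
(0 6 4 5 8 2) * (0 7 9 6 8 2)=(0 8)(2 7 9 6 4 5)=[8, 1, 7, 3, 5, 2, 4, 9, 0, 6]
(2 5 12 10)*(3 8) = (2 5 12 10)(3 8) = [0, 1, 5, 8, 4, 12, 6, 7, 3, 9, 2, 11, 10]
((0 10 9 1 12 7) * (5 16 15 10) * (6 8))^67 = ((0 5 16 15 10 9 1 12 7)(6 8))^67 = (0 10 7 15 12 16 1 5 9)(6 8)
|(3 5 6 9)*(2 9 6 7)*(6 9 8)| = 7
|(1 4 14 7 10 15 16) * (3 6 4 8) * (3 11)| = |(1 8 11 3 6 4 14 7 10 15 16)| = 11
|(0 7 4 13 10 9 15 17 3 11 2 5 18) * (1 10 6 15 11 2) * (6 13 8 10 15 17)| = |(0 7 4 8 10 9 11 1 15 6 17 3 2 5 18)| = 15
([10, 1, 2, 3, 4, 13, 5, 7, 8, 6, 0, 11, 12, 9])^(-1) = (0 10)(5 6 9 13)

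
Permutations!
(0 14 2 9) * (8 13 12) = [14, 1, 9, 3, 4, 5, 6, 7, 13, 0, 10, 11, 8, 12, 2] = (0 14 2 9)(8 13 12)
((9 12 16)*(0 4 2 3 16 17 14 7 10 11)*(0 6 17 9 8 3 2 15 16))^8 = (0 15 8)(3 4 16)(6 14 10)(7 11 17)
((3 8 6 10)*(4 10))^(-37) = ((3 8 6 4 10))^(-37) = (3 4 8 10 6)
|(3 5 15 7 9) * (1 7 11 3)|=12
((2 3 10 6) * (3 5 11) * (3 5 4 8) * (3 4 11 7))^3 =((2 11 5 7 3 10 6)(4 8))^3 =(2 7 6 5 10 11 3)(4 8)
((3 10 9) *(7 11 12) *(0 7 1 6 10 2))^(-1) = ((0 7 11 12 1 6 10 9 3 2))^(-1) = (0 2 3 9 10 6 1 12 11 7)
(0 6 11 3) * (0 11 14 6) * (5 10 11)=(3 5 10 11)(6 14)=[0, 1, 2, 5, 4, 10, 14, 7, 8, 9, 11, 3, 12, 13, 6]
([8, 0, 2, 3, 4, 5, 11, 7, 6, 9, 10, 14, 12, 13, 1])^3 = [11, 6, 2, 3, 4, 5, 1, 7, 14, 9, 10, 0, 12, 13, 8]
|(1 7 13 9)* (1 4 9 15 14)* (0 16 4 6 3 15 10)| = 12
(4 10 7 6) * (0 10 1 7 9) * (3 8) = (0 10 9)(1 7 6 4)(3 8) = [10, 7, 2, 8, 1, 5, 4, 6, 3, 0, 9]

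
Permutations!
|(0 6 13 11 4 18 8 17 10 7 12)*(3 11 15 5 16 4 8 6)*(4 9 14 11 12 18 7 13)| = 60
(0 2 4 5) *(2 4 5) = (0 4 2 5) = [4, 1, 5, 3, 2, 0]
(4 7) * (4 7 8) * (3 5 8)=(3 5 8 4)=[0, 1, 2, 5, 3, 8, 6, 7, 4]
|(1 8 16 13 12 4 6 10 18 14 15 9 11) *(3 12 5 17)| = |(1 8 16 13 5 17 3 12 4 6 10 18 14 15 9 11)| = 16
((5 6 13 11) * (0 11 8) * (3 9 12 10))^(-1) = (0 8 13 6 5 11)(3 10 12 9)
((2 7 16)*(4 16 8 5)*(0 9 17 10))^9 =(0 9 17 10)(2 5)(4 7)(8 16)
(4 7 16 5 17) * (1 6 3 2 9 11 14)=(1 6 3 2 9 11 14)(4 7 16 5 17)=[0, 6, 9, 2, 7, 17, 3, 16, 8, 11, 10, 14, 12, 13, 1, 15, 5, 4]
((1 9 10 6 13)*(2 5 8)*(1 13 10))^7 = ((13)(1 9)(2 5 8)(6 10))^7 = (13)(1 9)(2 5 8)(6 10)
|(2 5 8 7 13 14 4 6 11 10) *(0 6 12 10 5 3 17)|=14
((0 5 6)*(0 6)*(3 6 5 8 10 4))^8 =(0 8 10 4 3 6 5)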